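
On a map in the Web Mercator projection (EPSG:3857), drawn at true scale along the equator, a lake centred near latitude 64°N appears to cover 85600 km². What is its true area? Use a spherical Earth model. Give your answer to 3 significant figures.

For Mercator, h = k = sec φ (a conformal cylindrical projection has a single point scale, 1/cos φ).
Areal scale = k² = sec²φ = 1/cos²(64°) = 1/0.4384² = 5.204.
True area = apparent / (areal scale) = 85600 / 5.204 ≈ 16400 km².

16400 km²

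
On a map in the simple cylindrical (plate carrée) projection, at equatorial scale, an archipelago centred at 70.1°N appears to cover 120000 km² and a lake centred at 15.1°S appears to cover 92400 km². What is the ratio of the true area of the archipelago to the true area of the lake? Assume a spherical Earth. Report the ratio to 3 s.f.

0.458

On the plate carrée, areal scale = h·k = 1 × sec φ, so true area = apparent × cos φ.
True area of archipelago: 120000 × cos(70.1°) = 120000 × 0.3404 = 40850 km².
True area of lake: 92400 × cos(15.1°) = 92400 × 0.9655 = 89210 km².
Ratio = 40850 / 89210 ≈ 0.458.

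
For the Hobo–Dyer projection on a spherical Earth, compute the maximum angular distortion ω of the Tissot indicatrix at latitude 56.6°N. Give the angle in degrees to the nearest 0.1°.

41.0°

The Hobo–Dyer projection is cylindrical equal-area with φ₀ = 37.5°. A cylindrical equal-area projection with standard parallel φ₀ has meridian scale h = cos φ / cos φ₀ and parallel scale k = cos φ₀ / cos φ (so areas are preserved, h·k = 1).
At 56.6°: h = 0.6939, k = 1.441; principal scales a = 1.441, b = 0.6939.
sin(ω/2) = (a − b)/(a + b) = 0.7473/2.135 = 0.3500, so ω = 2 arcsin(0.3500) ≈ 41.0°.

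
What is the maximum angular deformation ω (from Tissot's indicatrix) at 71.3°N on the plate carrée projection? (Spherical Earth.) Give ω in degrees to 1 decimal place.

In the plate carrée (x = Rλ, y = Rφ), meridians are true-scale (h = 1) and parallels are stretched by k = sec φ.
At 71.3°: h = 1.000, k = 3.119; principal scales a = 3.119, b = 1.000.
sin(ω/2) = (a − b)/(a + b) = 2.119/4.119 = 0.5144, so ω = 2 arcsin(0.5144) ≈ 61.9°.

61.9°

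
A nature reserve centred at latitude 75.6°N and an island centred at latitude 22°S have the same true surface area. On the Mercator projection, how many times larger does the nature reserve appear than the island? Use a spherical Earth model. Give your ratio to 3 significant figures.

13.9

Mercator areal scale is sec²φ.
At 75.6°: sec²(75.6°) = 1/0.2487² = 16.17.
At 22°: sec²(22°) = 1/0.9272² = 1.163.
Ratio = 16.17/1.163 = cos²(22°)/cos²(75.6°) ≈ 13.9.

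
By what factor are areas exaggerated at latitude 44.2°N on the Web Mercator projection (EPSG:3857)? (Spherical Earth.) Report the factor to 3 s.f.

For Mercator, h = k = sec φ (a conformal cylindrical projection has a single point scale, 1/cos φ).
Areal scale = k² = sec²φ = 1/cos²(44.2°) = 1/0.7169² = 1.946.

1.95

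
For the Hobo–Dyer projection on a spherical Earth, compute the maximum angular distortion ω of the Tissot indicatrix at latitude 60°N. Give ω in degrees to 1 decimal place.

The Hobo–Dyer projection is cylindrical equal-area with φ₀ = 37.5°. Cylindrical equal-area (φ₀ = 37.5°): h = cos φ / cos 37.5° along meridians, k = cos 37.5° / cos φ along parallels; h·k = 1.
At 60°: h = 0.6302, k = 1.587; principal scales a = 1.587, b = 0.6302.
sin(ω/2) = (a − b)/(a + b) = 0.9565/2.217 = 0.4314, so ω = 2 arcsin(0.4314) ≈ 51.1°.

51.1°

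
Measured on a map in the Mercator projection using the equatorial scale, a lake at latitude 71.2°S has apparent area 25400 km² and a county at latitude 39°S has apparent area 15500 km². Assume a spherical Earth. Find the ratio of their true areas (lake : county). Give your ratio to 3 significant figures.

Since Mercator area scale is 1/cos²φ, the true area equals the apparent area multiplied by cos²φ.
True area of lake: 25400 × cos²(71.2°) = 25400 × 0.1039 = 2638 km².
True area of county: 15500 × cos²(39°) = 15500 × 0.6040 = 9361 km².
Ratio = 2638 / 9361 ≈ 0.282.

0.282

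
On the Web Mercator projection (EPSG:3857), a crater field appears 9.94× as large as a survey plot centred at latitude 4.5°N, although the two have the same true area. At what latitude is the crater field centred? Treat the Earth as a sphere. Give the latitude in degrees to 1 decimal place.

For equal true areas on Mercator, apparent areas scale as sec²φ, so the ratio is cos²φ₂ / cos²φ₁.
cos²φ₂ / cos²φ₁ = 9.94  ⇒  cos φ₁ = cos 4.5° / √9.94 = 0.9969/3.153 = 0.3162.
φ₁ = arccos(0.3162) ≈ 71.6°.

71.6°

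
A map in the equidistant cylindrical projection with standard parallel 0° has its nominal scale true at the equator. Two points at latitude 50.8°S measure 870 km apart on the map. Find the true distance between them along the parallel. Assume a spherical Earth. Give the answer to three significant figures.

550 km

For the equirectangular projection with φ₀ = 0 (plate carrée), h = 1 along meridians and k = sec φ along parallels.
Along the parallel at 50.8°, map distances are exaggerated by k = sec 50.8° = 1.582.
True distance = 870 / 1.582 = 870 × cos 50.8° ≈ 550 km.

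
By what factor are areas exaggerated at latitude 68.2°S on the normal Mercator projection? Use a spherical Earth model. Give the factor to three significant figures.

7.25

Mercator is conformal, so the point scale is isotropic: h = k = sec φ = 1/cos φ.
Areal scale = k² = sec²φ = 1/cos²(68.2°) = 1/0.3714² = 7.251.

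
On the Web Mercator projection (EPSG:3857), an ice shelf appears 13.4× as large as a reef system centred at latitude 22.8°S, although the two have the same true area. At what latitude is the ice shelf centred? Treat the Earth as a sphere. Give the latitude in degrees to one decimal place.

On Mercator, (apparent₁)/(apparent₂) = sec²φ₁ / sec²φ₂ when true areas are equal.
cos²φ₂ / cos²φ₁ = 13.4  ⇒  cos φ₁ = cos 22.8° / √13.4 = 0.9219/3.661 = 0.2518.
φ₁ = arccos(0.2518) ≈ 75.4°.

75.4°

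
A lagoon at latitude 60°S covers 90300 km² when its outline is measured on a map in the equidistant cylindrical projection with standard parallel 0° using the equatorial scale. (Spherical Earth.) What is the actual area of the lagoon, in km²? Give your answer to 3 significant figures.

45200 km²

For the equirectangular projection with φ₀ = 0 (plate carrée), h = 1 along meridians and k = sec φ along parallels.
Areal scale = h·k = 1 × sec φ; at 60°, h = 1.000, k = 2.000, so h·k = 2.000.
True area = apparent / (areal scale) = 90300 / 2.000 ≈ 45200 km².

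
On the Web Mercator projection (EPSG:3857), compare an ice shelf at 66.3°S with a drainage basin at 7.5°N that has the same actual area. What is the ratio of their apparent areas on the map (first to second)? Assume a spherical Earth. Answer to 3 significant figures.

6.08

On Mercator, area is exaggerated by sec²φ = 1/cos²φ.
At 66.3°: sec²(66.3°) = 1/0.4019² = 6.190.
At 7.5°: sec²(7.5°) = 1/0.9914² = 1.017.
Ratio = 6.190/1.017 = cos²(7.5°)/cos²(66.3°) ≈ 6.08.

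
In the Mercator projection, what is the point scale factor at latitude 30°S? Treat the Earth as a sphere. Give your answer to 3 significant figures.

1.15

Mercator is conformal, so the point scale is isotropic: h = k = sec φ = 1/cos φ.
k = 1/cos 30° = 1/0.8660 = 1.155.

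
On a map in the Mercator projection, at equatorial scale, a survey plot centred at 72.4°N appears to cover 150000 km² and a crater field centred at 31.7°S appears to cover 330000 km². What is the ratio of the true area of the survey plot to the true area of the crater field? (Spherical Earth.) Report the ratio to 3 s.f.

Since Mercator area scale is 1/cos²φ, the true area equals the apparent area multiplied by cos²φ.
True area of survey plot: 150000 × cos²(72.4°) = 150000 × 0.09143 = 13710 km².
True area of crater field: 330000 × cos²(31.7°) = 330000 × 0.7239 = 238900 km².
Ratio = 13710 / 238900 ≈ 0.0574.

0.0574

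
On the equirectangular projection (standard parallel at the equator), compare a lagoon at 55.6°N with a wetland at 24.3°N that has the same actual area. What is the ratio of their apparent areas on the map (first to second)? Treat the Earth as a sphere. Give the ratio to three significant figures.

1.61

Plate carrée maps x = Rλ, y = Rφ. The meridian scale is h = 1 and the parallel scale is k = 1/cos φ = sec φ.
Areal scale at 55.6°: h·k = 1.000 × 1.770 = 1.770.
Areal scale at 24.3°: h·k = 1.000 × 1.097 = 1.097.
Ratio = 1.770/1.097 ≈ 1.61.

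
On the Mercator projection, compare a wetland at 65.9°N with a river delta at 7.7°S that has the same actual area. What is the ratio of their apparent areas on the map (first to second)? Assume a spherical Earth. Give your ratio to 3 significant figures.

5.89

Mercator areal scale is sec²φ.
At 65.9°: sec²(65.9°) = 1/0.4083² = 5.998.
At 7.7°: sec²(7.7°) = 1/0.9910² = 1.018.
Ratio = 5.998/1.018 = cos²(7.7°)/cos²(65.9°) ≈ 5.89.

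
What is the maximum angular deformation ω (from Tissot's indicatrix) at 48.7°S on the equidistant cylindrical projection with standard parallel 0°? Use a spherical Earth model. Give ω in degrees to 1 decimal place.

In the plate carrée (x = Rλ, y = Rφ), meridians are true-scale (h = 1) and parallels are stretched by k = sec φ.
At 48.7°: h = 1.000, k = 1.515; principal scales a = 1.515, b = 1.000.
sin(ω/2) = (a − b)/(a + b) = 0.5151/2.515 = 0.2048, so ω = 2 arcsin(0.2048) ≈ 23.6°.

23.6°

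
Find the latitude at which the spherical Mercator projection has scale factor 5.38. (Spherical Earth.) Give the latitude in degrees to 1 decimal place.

79.3°

Mercator scale is k = sec φ = 1/cos φ.
1/cos φ = 5.38  ⇒  cos φ = 0.1859  ⇒  φ = arccos(0.1859) ≈ 79.3°.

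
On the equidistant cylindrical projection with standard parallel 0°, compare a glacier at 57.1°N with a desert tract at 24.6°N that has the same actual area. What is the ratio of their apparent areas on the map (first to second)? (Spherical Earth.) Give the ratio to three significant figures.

1.67

Plate carrée maps x = Rλ, y = Rφ. The meridian scale is h = 1 and the parallel scale is k = 1/cos φ = sec φ.
Areal scale at 57.1°: h·k = 1.000 × 1.841 = 1.841.
Areal scale at 24.6°: h·k = 1.000 × 1.100 = 1.100.
Ratio = 1.841/1.100 ≈ 1.67.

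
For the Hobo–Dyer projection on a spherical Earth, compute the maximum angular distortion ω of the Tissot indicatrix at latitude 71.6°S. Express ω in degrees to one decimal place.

The Hobo–Dyer projection is cylindrical equal-area with φ₀ = 37.5°. A cylindrical equal-area projection with standard parallel φ₀ has meridian scale h = cos φ / cos φ₀ and parallel scale k = cos φ₀ / cos φ (so areas are preserved, h·k = 1).
At 71.6°: h = 0.3979, k = 2.513; principal scales a = 2.513, b = 0.3979.
sin(ω/2) = (a − b)/(a + b) = 2.116/2.911 = 0.7267, so ω = 2 arcsin(0.7267) ≈ 93.2°.

93.2°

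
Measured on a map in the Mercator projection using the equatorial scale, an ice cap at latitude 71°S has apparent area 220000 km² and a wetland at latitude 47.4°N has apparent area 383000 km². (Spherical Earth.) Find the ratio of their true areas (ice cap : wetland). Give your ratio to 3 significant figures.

Since Mercator area scale is 1/cos²φ, the true area equals the apparent area multiplied by cos²φ.
True area of ice cap: 220000 × cos²(71°) = 220000 × 0.1060 = 23320 km².
True area of wetland: 383000 × cos²(47.4°) = 383000 × 0.4582 = 175500 km².
Ratio = 23320 / 175500 ≈ 0.133.

0.133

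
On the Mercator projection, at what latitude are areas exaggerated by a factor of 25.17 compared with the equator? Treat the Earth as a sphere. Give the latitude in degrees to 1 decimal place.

Mercator areal scale is sec²φ.
sec²φ = 25.17  ⇒  cos²φ = 0.03973  ⇒  cos φ = 0.1993.
φ = arccos(0.1993) ≈ 78.5°.

78.5°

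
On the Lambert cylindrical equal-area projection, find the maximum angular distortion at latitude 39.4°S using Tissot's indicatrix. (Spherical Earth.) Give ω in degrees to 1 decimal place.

29.2°

The Lambert cylindrical equal-area projection is the cylindrical equal-area projection with its standard parallel at the equator (φ₀ = 0). A cylindrical equal-area projection with standard parallel φ₀ has meridian scale h = cos φ / cos φ₀ and parallel scale k = cos φ₀ / cos φ (so areas are preserved, h·k = 1).
At 39.4°: h = 0.7727, k = 1.294; principal scales a = 1.294, b = 0.7727.
sin(ω/2) = (a − b)/(a + b) = 0.5214/2.067 = 0.2523, so ω = 2 arcsin(0.2523) ≈ 29.2°.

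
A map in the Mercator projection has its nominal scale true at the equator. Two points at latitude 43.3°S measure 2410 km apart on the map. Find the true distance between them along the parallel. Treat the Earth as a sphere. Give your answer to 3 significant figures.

1750 km

The Mercator projection is conformal; its linear scale factor is the same in every direction and equals sec φ = 1/cos φ.
Along the parallel at 43.3°, map distances are exaggerated by k = sec 43.3° = 1.374.
True distance = 2410 / 1.374 = 2410 × cos 43.3° ≈ 1750 km.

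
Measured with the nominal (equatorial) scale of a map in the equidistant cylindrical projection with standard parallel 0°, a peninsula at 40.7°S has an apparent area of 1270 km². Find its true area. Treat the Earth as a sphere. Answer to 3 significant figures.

963 km²

Plate carrée maps x = Rλ, y = Rφ. The meridian scale is h = 1 and the parallel scale is k = 1/cos φ = sec φ.
Areal scale = h·k = 1 × sec φ; at 40.7°, h = 1.000, k = 1.319, so h·k = 1.319.
True area = apparent / (areal scale) = 1270 / 1.319 ≈ 963 km².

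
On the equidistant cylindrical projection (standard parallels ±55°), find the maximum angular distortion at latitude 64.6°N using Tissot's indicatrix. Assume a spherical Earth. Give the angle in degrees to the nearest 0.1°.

The equidistant cylindrical projection with φ₀ = 55° has h = 1 (meridians true) and k = cos φ₀ / cos φ along parallels.
At 64.6°: h = 1.000, k = 1.337; principal scales a = 1.337, b = 1.000.
sin(ω/2) = (a − b)/(a + b) = 0.3372/2.337 = 0.1443, so ω = 2 arcsin(0.1443) ≈ 16.6°.

16.6°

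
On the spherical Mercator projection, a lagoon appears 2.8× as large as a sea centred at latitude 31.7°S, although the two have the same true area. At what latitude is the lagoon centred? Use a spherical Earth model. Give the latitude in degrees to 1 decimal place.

On Mercator, (apparent₁)/(apparent₂) = sec²φ₁ / sec²φ₂ when true areas are equal.
cos²φ₂ / cos²φ₁ = 2.8  ⇒  cos φ₁ = cos 31.7° / √2.8 = 0.8508/1.673 = 0.5085.
φ₁ = arccos(0.5085) ≈ 59.4°.

59.4°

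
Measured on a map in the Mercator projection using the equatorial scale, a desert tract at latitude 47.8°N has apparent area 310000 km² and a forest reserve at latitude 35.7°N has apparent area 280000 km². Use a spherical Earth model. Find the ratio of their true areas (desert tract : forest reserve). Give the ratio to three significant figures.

0.757

On Mercator the areal scale is sec²φ, so true area = apparent × cos²φ.
True area of desert tract: 310000 × cos²(47.8°) = 310000 × 0.4512 = 139900 km².
True area of forest reserve: 280000 × cos²(35.7°) = 280000 × 0.6595 = 184700 km².
Ratio = 139900 / 184700 ≈ 0.757.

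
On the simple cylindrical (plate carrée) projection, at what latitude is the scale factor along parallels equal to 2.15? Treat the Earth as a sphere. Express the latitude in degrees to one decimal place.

Plate carrée: h = 1, k = sec φ along parallels.
sec φ = 2.15  ⇒  cos φ = 0.4651  ⇒  φ ≈ 62.3°.

62.3°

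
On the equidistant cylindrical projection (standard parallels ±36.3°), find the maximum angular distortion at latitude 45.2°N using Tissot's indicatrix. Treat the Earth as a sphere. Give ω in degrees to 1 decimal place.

7.7°

The equidistant cylindrical projection with φ₀ = 36.3° has h = 1 (meridians true) and k = cos φ₀ / cos φ along parallels.
At 45.2°: h = 1.000, k = 1.144; principal scales a = 1.144, b = 1.000.
sin(ω/2) = (a − b)/(a + b) = 0.1438/2.144 = 0.06706, so ω = 2 arcsin(0.06706) ≈ 7.7°.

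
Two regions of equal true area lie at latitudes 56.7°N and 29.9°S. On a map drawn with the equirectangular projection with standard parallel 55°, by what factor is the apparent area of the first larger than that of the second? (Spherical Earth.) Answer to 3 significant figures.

1.58

In the equirectangular projection with standard parallel φ₀ = 55° (x = Rλ cos φ₀, y = Rφ), meridians are true-scale (h = 1) and the parallel scale is k = cos φ₀ / cos φ.
Areal scale at 56.7°: h·k = 1.000 × 1.045 = 1.045.
Areal scale at 29.9°: h·k = 1.000 × 0.6616 = 0.6616.
Ratio = 1.045/0.6616 ≈ 1.58.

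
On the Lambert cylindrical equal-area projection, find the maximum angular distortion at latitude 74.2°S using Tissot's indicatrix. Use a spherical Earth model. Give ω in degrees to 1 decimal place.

The Lambert cylindrical equal-area projection is the cylindrical equal-area projection with its standard parallel at the equator (φ₀ = 0). For cylindrical equal-area with standard parallel φ₀, h = cos φ / cos φ₀ and k = cos φ₀ / cos φ, so h·k = 1.
At 74.2°: h = 0.2723, k = 3.673; principal scales a = 3.673, b = 0.2723.
sin(ω/2) = (a − b)/(a + b) = 3.400/3.945 = 0.8620, so ω = 2 arcsin(0.8620) ≈ 119.1°.

119.1°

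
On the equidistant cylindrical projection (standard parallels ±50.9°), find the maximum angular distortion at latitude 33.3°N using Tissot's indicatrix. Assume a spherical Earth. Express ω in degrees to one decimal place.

16.1°

The equidistant cylindrical projection with φ₀ = 50.9° has h = 1 (meridians true) and k = cos φ₀ / cos φ along parallels.
At 33.3°: h = 1.000, k = 0.7546; principal scales a = 1.000, b = 0.7546.
sin(ω/2) = (a − b)/(a + b) = 0.2454/1.755 = 0.1399, so ω = 2 arcsin(0.1399) ≈ 16.1°.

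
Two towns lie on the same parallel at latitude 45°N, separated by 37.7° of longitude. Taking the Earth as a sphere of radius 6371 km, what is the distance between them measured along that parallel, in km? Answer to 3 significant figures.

2960 km

Arc length along a parallel = R cos φ · Δλ (with Δλ in radians).
= 6371 × cos 45° × (37.7° × π/180) = 6371 × 0.7071 × 0.6580 ≈ 2960 km.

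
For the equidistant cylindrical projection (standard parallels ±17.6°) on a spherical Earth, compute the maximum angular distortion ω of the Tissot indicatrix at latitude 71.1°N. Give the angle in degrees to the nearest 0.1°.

59.0°

In the equirectangular projection with standard parallel φ₀ = 17.6° (x = Rλ cos φ₀, y = Rφ), meridians are true-scale (h = 1) and the parallel scale is k = cos φ₀ / cos φ.
At 71.1°: h = 1.000, k = 2.943; principal scales a = 2.943, b = 1.000.
sin(ω/2) = (a − b)/(a + b) = 1.943/3.943 = 0.4927, so ω = 2 arcsin(0.4927) ≈ 59.0°.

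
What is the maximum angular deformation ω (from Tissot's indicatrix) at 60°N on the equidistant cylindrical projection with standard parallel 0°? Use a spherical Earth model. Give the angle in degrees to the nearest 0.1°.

38.9°

Plate carrée maps x = Rλ, y = Rφ. The meridian scale is h = 1 and the parallel scale is k = 1/cos φ = sec φ.
At 60°: h = 1.000, k = 2.000; principal scales a = 2.000, b = 1.000.
sin(ω/2) = (a − b)/(a + b) = 1.0000/3.000 = 0.3333, so ω = 2 arcsin(0.3333) ≈ 38.9°.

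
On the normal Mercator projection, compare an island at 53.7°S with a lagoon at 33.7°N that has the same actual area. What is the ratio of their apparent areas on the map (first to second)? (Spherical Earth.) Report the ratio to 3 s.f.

1.97

Mercator is conformal with k = sec φ, so areal scale = k² = sec²φ.
At 53.7°: sec²(53.7°) = 1/0.5920² = 2.853.
At 33.7°: sec²(33.7°) = 1/0.8320² = 1.445.
Ratio = 2.853/1.445 = cos²(33.7°)/cos²(53.7°) ≈ 1.97.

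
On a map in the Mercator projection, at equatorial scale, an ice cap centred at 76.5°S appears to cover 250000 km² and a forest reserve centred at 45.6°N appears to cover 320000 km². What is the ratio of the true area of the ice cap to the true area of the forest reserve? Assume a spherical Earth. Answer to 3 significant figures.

On Mercator the areal scale is sec²φ, so true area = apparent × cos²φ.
True area of ice cap: 250000 × cos²(76.5°) = 250000 × 0.05450 = 13620 km².
True area of forest reserve: 320000 × cos²(45.6°) = 320000 × 0.4895 = 156600 km².
Ratio = 13620 / 156600 ≈ 0.0870.

0.0870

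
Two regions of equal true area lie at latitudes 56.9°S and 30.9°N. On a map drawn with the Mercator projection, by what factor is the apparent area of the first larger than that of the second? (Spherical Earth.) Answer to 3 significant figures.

2.47

Mercator areal scale is sec²φ.
At 56.9°: sec²(56.9°) = 1/0.5461² = 3.353.
At 30.9°: sec²(30.9°) = 1/0.8581² = 1.358.
Ratio = 3.353/1.358 = cos²(30.9°)/cos²(56.9°) ≈ 2.47.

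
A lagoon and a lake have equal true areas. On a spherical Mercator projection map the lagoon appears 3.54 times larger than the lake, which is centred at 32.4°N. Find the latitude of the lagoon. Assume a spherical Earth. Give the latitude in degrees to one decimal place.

63.3°

For equal true areas on Mercator, apparent areas scale as sec²φ, so the ratio is cos²φ₂ / cos²φ₁.
cos²φ₂ / cos²φ₁ = 3.54  ⇒  cos φ₁ = cos 32.4° / √3.54 = 0.8443/1.881 = 0.4488.
φ₁ = arccos(0.4488) ≈ 63.3°.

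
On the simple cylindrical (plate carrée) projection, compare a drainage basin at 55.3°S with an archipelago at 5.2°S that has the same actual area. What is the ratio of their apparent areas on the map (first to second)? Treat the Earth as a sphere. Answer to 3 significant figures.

Plate carrée maps x = Rλ, y = Rφ. The meridian scale is h = 1 and the parallel scale is k = 1/cos φ = sec φ.
Areal scale at 55.3°: h·k = 1.000 × 1.757 = 1.757.
Areal scale at 5.2°: h·k = 1.000 × 1.004 = 1.004.
Ratio = 1.757/1.004 ≈ 1.75.

1.75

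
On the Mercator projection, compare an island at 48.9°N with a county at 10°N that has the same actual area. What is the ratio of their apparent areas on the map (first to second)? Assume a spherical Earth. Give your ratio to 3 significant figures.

Mercator areal scale is sec²φ.
At 48.9°: sec²(48.9°) = 1/0.6574² = 2.314.
At 10°: sec²(10°) = 1/0.9848² = 1.031.
Ratio = 2.314/1.031 = cos²(10°)/cos²(48.9°) ≈ 2.24.

2.24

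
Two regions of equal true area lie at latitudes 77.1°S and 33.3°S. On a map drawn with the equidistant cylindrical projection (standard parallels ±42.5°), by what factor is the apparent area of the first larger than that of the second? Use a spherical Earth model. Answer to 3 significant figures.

3.74

In the equirectangular projection with standard parallel φ₀ = 42.5° (x = Rλ cos φ₀, y = Rφ), meridians are true-scale (h = 1) and the parallel scale is k = cos φ₀ / cos φ.
Areal scale at 77.1°: h·k = 1.000 × 3.302 = 3.302.
Areal scale at 33.3°: h·k = 1.000 × 0.8821 = 0.8821.
Ratio = 3.302/0.8821 ≈ 3.74.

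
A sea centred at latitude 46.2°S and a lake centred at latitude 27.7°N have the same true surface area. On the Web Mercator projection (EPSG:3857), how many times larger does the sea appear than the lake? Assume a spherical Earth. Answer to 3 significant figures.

1.64

Mercator is conformal with k = sec φ, so areal scale = k² = sec²φ.
At 46.2°: sec²(46.2°) = 1/0.6921² = 2.087.
At 27.7°: sec²(27.7°) = 1/0.8854² = 1.276.
Ratio = 2.087/1.276 = cos²(27.7°)/cos²(46.2°) ≈ 1.64.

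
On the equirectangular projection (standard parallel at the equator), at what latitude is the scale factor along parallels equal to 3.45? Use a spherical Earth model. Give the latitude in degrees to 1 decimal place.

Plate carrée: h = 1, k = sec φ along parallels.
sec φ = 3.45  ⇒  cos φ = 0.2899  ⇒  φ ≈ 73.2°.

73.2°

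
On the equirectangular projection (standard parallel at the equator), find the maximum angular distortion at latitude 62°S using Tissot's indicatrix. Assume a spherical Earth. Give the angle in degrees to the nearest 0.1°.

42.3°

For the equirectangular projection with φ₀ = 0 (plate carrée), h = 1 along meridians and k = sec φ along parallels.
At 62°: h = 1.000, k = 2.130; principal scales a = 2.130, b = 1.000.
sin(ω/2) = (a − b)/(a + b) = 1.130/3.130 = 0.3610, so ω = 2 arcsin(0.3610) ≈ 42.3°.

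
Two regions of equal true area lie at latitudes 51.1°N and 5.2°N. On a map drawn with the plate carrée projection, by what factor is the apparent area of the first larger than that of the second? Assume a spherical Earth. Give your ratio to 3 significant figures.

1.59

For the equirectangular projection with φ₀ = 0 (plate carrée), h = 1 along meridians and k = sec φ along parallels.
Areal scale at 51.1°: h·k = 1.000 × 1.592 = 1.592.
Areal scale at 5.2°: h·k = 1.000 × 1.004 = 1.004.
Ratio = 1.592/1.004 ≈ 1.59.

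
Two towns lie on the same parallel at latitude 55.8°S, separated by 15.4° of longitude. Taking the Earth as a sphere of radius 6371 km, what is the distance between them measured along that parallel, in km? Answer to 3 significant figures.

Arc length along a parallel = R cos φ · Δλ (with Δλ in radians).
= 6371 × cos 55.8° × (15.4° × π/180) = 6371 × 0.5621 × 0.2688 ≈ 963 km.

963 km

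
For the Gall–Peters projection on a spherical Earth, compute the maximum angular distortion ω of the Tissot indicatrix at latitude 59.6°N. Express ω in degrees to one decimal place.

Gall–Peters is a cylindrical equal-area projection with standard parallels at ±45°. For cylindrical equal-area with standard parallel φ₀, h = cos φ / cos φ₀ and k = cos φ₀ / cos φ, so h·k = 1.
At 59.6°: h = 0.7156, k = 1.397; principal scales a = 1.397, b = 0.7156.
sin(ω/2) = (a − b)/(a + b) = 0.6817/2.113 = 0.3226, so ω = 2 arcsin(0.3226) ≈ 37.6°.

37.6°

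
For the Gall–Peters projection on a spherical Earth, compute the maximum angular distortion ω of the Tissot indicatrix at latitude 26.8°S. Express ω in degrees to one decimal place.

The Gall–Peters projection is cylindrical equal-area with φ₀ = 45°. For cylindrical equal-area with standard parallel φ₀, h = cos φ / cos φ₀ and k = cos φ₀ / cos φ, so h·k = 1.
At 26.8°: h = 1.262, k = 0.7922; principal scales a = 1.262, b = 0.7922.
sin(ω/2) = (a − b)/(a + b) = 0.4701/2.055 = 0.2288, so ω = 2 arcsin(0.2288) ≈ 26.5°.

26.5°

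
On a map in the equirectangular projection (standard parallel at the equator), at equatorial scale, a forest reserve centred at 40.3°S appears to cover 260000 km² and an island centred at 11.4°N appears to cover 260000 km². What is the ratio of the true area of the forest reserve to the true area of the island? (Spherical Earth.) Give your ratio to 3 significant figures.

0.778

On the plate carrée, areal scale = h·k = 1 × sec φ, so true area = apparent × cos φ.
True area of forest reserve: 260000 × cos(40.3°) = 260000 × 0.7627 = 198300 km².
True area of island: 260000 × cos(11.4°) = 260000 × 0.9803 = 254900 km².
Ratio = 198300 / 254900 ≈ 0.778.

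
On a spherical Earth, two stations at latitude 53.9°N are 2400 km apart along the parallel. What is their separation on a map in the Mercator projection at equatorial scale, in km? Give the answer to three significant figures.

Mercator is conformal, so the point scale is isotropic: h = k = sec φ = 1/cos φ.
Along the parallel, k = sec 53.9° = 1/0.5892 = 1.697.
Map distance = 2400 × 1.697 ≈ 4070 km.

4070 km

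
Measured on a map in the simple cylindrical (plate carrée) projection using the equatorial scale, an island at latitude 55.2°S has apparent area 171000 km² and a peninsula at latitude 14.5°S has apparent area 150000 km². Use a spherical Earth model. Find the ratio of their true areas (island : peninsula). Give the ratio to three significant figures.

Plate carrée has h = 1 and k = sec φ, giving areal scale sec φ; true area = (apparent area) · cos φ.
True area of island: 171000 × cos(55.2°) = 171000 × 0.5707 = 97590 km².
True area of peninsula: 150000 × cos(14.5°) = 150000 × 0.9681 = 145200 km².
Ratio = 97590 / 145200 ≈ 0.672.

0.672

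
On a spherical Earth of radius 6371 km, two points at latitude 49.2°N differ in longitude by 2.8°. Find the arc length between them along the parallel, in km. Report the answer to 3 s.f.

Arc length along a parallel = R cos φ · Δλ (with Δλ in radians).
= 6371 × cos 49.2° × (2.8° × π/180) = 6371 × 0.6534 × 0.04887 ≈ 203 km.

203 km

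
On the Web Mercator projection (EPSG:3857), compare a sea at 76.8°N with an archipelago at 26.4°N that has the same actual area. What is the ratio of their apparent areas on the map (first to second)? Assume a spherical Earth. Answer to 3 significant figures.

Mercator is conformal with k = sec φ, so areal scale = k² = sec²φ.
At 76.8°: sec²(76.8°) = 1/0.2284² = 19.18.
At 26.4°: sec²(26.4°) = 1/0.8957² = 1.246.
Ratio = 19.18/1.246 = cos²(26.4°)/cos²(76.8°) ≈ 15.4.

15.4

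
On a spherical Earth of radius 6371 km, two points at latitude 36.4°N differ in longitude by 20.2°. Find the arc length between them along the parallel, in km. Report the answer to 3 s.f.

1810 km

Arc length along a parallel = R cos φ · Δλ (with Δλ in radians).
= 6371 × cos 36.4° × (20.2° × π/180) = 6371 × 0.8049 × 0.3526 ≈ 1810 km.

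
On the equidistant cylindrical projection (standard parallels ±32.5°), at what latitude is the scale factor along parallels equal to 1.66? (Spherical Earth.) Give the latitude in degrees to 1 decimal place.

59.5°

In the equirectangular projection with standard parallel φ₀ = 32.5° (x = Rλ cos φ₀, y = Rφ), meridians are true-scale (h = 1) and the parallel scale is k = cos φ₀ / cos φ.
k = cos φ₀ / cos φ = 1.66  ⇒  cos φ = cos 32.5° / 1.66 = 0.5081.
φ = arccos(0.5081) ≈ 59.5°.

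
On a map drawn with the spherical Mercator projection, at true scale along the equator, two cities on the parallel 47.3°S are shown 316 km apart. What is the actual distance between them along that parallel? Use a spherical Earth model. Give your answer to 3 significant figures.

The Mercator projection is conformal; its linear scale factor is the same in every direction and equals sec φ = 1/cos φ.
Along the parallel at 47.3°, map distances are exaggerated by k = sec 47.3° = 1.475.
True distance = 316 / 1.475 = 316 × cos 47.3° ≈ 214 km.

214 km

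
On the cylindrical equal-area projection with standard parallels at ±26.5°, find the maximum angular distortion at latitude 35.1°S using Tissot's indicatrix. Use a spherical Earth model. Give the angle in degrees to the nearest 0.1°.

10.3°

A cylindrical equal-area projection with standard parallel φ₀ has meridian scale h = cos φ / cos φ₀ and parallel scale k = cos φ₀ / cos φ (so areas are preserved, h·k = 1).
At 35.1°: h = 0.9142, k = 1.094; principal scales a = 1.094, b = 0.9142.
sin(ω/2) = (a − b)/(a + b) = 0.1797/2.008 = 0.08947, so ω = 2 arcsin(0.08947) ≈ 10.3°.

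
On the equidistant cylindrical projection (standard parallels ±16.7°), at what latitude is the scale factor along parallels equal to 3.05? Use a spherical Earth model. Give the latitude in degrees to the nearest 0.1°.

In the equirectangular projection with standard parallel φ₀ = 16.7° (x = Rλ cos φ₀, y = Rφ), meridians are true-scale (h = 1) and the parallel scale is k = cos φ₀ / cos φ.
k = cos φ₀ / cos φ = 3.05  ⇒  cos φ = cos 16.7° / 3.05 = 0.3140.
φ = arccos(0.3140) ≈ 71.7°.

71.7°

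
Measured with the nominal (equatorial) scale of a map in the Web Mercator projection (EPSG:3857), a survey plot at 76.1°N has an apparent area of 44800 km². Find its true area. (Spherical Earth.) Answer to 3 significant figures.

The Mercator projection is conformal; its linear scale factor is the same in every direction and equals sec φ = 1/cos φ.
Areal scale = k² = sec²φ = 1/cos²(76.1°) = 1/0.2402² = 17.33.
True area = apparent / (areal scale) = 44800 / 17.33 ≈ 2590 km².

2590 km²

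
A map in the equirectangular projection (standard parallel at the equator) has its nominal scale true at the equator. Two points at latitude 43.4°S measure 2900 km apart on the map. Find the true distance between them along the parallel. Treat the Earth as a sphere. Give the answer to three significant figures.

Plate carrée maps x = Rλ, y = Rφ. The meridian scale is h = 1 and the parallel scale is k = 1/cos φ = sec φ.
Along the parallel at 43.4°, map distances are exaggerated by k = sec 43.4° = 1.376.
True distance = 2900 / 1.376 = 2900 × cos 43.4° ≈ 2110 km.

2110 km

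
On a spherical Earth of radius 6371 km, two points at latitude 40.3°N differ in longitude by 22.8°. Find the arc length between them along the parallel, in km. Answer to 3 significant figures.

Arc length along a parallel = R cos φ · Δλ (with Δλ in radians).
= 6371 × cos 40.3° × (22.8° × π/180) = 6371 × 0.7627 × 0.3979 ≈ 1930 km.

1930 km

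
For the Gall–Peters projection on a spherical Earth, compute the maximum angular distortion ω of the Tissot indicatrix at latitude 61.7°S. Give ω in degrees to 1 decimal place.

The Gall–Peters projection is cylindrical equal-area with φ₀ = 45°. For cylindrical equal-area with standard parallel φ₀, h = cos φ / cos φ₀ and k = cos φ₀ / cos φ, so h·k = 1.
At 61.7°: h = 0.6705, k = 1.492; principal scales a = 1.492, b = 0.6705.
sin(ω/2) = (a − b)/(a + b) = 0.8210/2.162 = 0.3798, so ω = 2 arcsin(0.3798) ≈ 44.6°.

44.6°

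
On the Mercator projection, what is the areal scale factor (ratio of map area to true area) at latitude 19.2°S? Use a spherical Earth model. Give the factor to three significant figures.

Mercator is conformal, so the point scale is isotropic: h = k = sec φ = 1/cos φ.
Areal scale = k² = sec²φ = 1/cos²(19.2°) = 1/0.9444² = 1.121.

1.12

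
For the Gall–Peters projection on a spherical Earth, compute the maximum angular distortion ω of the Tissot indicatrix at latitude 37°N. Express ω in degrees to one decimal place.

Gall–Peters is a cylindrical equal-area projection with standard parallels at ±45°. A cylindrical equal-area projection with standard parallel φ₀ has meridian scale h = cos φ / cos φ₀ and parallel scale k = cos φ₀ / cos φ (so areas are preserved, h·k = 1).
At 37°: h = 1.129, k = 0.8854; principal scales a = 1.129, b = 0.8854.
sin(ω/2) = (a − b)/(a + b) = 0.2440/2.015 = 0.1211, so ω = 2 arcsin(0.1211) ≈ 13.9°.

13.9°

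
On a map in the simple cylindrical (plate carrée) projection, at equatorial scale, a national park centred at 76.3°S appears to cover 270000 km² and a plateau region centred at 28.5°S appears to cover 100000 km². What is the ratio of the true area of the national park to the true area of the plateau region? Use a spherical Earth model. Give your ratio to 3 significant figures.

On the plate carrée, areal scale = h·k = 1 × sec φ, so true area = apparent × cos φ.
True area of national park: 270000 × cos(76.3°) = 270000 × 0.2368 = 63950 km².
True area of plateau region: 100000 × cos(28.5°) = 100000 × 0.8788 = 87880 km².
Ratio = 63950 / 87880 ≈ 0.728.

0.728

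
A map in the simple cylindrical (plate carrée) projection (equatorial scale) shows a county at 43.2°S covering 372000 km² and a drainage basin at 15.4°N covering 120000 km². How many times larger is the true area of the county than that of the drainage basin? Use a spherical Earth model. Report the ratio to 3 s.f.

Plate carrée has h = 1 and k = sec φ, giving areal scale sec φ; true area = (apparent area) · cos φ.
True area of county: 372000 × cos(43.2°) = 372000 × 0.7290 = 271200 km².
True area of drainage basin: 120000 × cos(15.4°) = 120000 × 0.9641 = 115700 km².
Ratio = 271200 / 115700 ≈ 2.34.

2.34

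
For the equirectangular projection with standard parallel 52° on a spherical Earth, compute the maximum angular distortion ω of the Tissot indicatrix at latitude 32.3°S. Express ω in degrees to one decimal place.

18.1°

With standard parallel φ₀ = 52°, the equirectangular projection gives x = Rλ cos φ₀, y = Rφ, so h = 1 and k = cos 52° / cos φ.
At 32.3°: h = 1.000, k = 0.7284; principal scales a = 1.000, b = 0.7284.
sin(ω/2) = (a − b)/(a + b) = 0.2716/1.728 = 0.1572, so ω = 2 arcsin(0.1572) ≈ 18.1°.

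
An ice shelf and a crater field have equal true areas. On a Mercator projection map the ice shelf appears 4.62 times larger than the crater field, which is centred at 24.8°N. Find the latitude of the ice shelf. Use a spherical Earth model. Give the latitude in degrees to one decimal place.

65.0°

Mercator areal scale is sec²φ, so apparent-area ratio = sec²φ₁ / sec²φ₂ = cos²φ₂ / cos²φ₁.
cos²φ₂ / cos²φ₁ = 4.62  ⇒  cos φ₁ = cos 24.8° / √4.62 = 0.9078/2.149 = 0.4223.
φ₁ = arccos(0.4223) ≈ 65.0°.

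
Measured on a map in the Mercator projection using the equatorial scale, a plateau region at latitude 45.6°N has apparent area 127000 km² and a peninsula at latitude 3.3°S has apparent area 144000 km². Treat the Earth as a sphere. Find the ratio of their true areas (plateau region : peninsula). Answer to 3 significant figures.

Mercator's areal exaggeration is sec²φ; hence true area = (apparent area) · cos²φ.
True area of plateau region: 127000 × cos²(45.6°) = 127000 × 0.4895 = 62170 km².
True area of peninsula: 144000 × cos²(3.3°) = 144000 × 0.9967 = 143500 km².
Ratio = 62170 / 143500 ≈ 0.433.

0.433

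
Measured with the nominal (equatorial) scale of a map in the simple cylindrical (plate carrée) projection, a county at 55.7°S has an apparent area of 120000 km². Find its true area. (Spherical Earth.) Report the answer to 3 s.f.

In the plate carrée (x = Rλ, y = Rφ), meridians are true-scale (h = 1) and parallels are stretched by k = sec φ.
Areal scale = h·k = 1 × sec φ; at 55.7°, h = 1.000, k = 1.775, so h·k = 1.775.
True area = apparent / (areal scale) = 120000 / 1.775 ≈ 67600 km².

67600 km²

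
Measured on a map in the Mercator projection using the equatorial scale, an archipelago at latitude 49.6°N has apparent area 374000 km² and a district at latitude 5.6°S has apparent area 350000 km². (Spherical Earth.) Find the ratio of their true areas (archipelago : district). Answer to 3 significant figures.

0.453

Since Mercator area scale is 1/cos²φ, the true area equals the apparent area multiplied by cos²φ.
True area of archipelago: 374000 × cos²(49.6°) = 374000 × 0.4201 = 157100 km².
True area of district: 350000 × cos²(5.6°) = 350000 × 0.9905 = 346700 km².
Ratio = 157100 / 346700 ≈ 0.453.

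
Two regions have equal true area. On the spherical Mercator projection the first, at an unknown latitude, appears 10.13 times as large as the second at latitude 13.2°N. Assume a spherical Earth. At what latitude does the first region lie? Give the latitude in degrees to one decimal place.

Mercator areal scale is sec²φ, so apparent-area ratio = sec²φ₁ / sec²φ₂ = cos²φ₂ / cos²φ₁.
cos²φ₂ / cos²φ₁ = 10.13  ⇒  cos φ₁ = cos 13.2° / √10.13 = 0.9736/3.183 = 0.3059.
φ₁ = arccos(0.3059) ≈ 72.2°.

72.2°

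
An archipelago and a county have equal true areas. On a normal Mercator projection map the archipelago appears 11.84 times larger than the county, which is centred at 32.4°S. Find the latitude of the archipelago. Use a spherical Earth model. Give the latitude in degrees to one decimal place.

75.8°

Mercator areal scale is sec²φ, so apparent-area ratio = sec²φ₁ / sec²φ₂ = cos²φ₂ / cos²φ₁.
cos²φ₂ / cos²φ₁ = 11.84  ⇒  cos φ₁ = cos 32.4° / √11.84 = 0.8443/3.441 = 0.2454.
φ₁ = arccos(0.2454) ≈ 75.8°.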